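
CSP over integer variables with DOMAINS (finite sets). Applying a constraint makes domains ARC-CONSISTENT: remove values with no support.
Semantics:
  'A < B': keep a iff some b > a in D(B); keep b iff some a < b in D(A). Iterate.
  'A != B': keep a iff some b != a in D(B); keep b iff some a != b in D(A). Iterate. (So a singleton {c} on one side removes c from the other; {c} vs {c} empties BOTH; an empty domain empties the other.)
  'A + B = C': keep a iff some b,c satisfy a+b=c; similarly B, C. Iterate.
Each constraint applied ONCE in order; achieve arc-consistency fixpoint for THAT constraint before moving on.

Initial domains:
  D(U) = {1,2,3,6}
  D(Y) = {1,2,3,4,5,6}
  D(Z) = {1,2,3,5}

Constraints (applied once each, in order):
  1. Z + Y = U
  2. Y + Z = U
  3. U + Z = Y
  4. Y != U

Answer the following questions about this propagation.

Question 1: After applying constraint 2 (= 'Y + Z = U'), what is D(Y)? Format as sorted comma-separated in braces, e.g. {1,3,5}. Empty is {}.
Answer: {1,2,3,4,5}

Derivation:
Constraint 1 (Z + Y = U) on D(Z)={1,2,3,5} D(Y)={1,2,3,4,5,6} D(U)={1,2,3,6}: Y {1,2,3,4,5,6}->{1,2,3,4,5}; U {1,2,3,6}->{2,3,6}
Constraint 2 (Y + Z = U) on D(Y)={1,2,3,4,5} D(Z)={1,2,3,5} D(U)={2,3,6}: no change
So after constraint 2: D(Y) = {1,2,3,4,5}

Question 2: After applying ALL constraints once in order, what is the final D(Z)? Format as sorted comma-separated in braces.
Constraint 1 (Z + Y = U) on D(Z)={1,2,3,5} D(Y)={1,2,3,4,5,6} D(U)={1,2,3,6}: Y {1,2,3,4,5,6}->{1,2,3,4,5}; U {1,2,3,6}->{2,3,6}
Constraint 2 (Y + Z = U) on D(Y)={1,2,3,4,5} D(Z)={1,2,3,5} D(U)={2,3,6}: no change
Constraint 3 (U + Z = Y) on D(U)={2,3,6} D(Z)={1,2,3,5} D(Y)={1,2,3,4,5}: U {2,3,6}->{2,3}; Z {1,2,3,5}->{1,2,3}; Y {1,2,3,4,5}->{3,4,5}
Constraint 4 (Y != U) on D(Y)={3,4,5} D(U)={2,3}: no change
So after all 4 constraints: D(Z) = {1,2,3}

Answer: {1,2,3}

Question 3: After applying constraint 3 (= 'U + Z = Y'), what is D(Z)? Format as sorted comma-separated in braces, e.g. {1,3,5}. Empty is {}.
Constraint 1 (Z + Y = U) on D(Z)={1,2,3,5} D(Y)={1,2,3,4,5,6} D(U)={1,2,3,6}: Y {1,2,3,4,5,6}->{1,2,3,4,5}; U {1,2,3,6}->{2,3,6}
Constraint 2 (Y + Z = U) on D(Y)={1,2,3,4,5} D(Z)={1,2,3,5} D(U)={2,3,6}: no change
Constraint 3 (U + Z = Y) on D(U)={2,3,6} D(Z)={1,2,3,5} D(Y)={1,2,3,4,5}: U {2,3,6}->{2,3}; Z {1,2,3,5}->{1,2,3}; Y {1,2,3,4,5}->{3,4,5}
So after constraint 3: D(Z) = {1,2,3}

Answer: {1,2,3}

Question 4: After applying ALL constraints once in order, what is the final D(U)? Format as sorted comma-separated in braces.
Answer: {2,3}

Derivation:
Constraint 1 (Z + Y = U) on D(Z)={1,2,3,5} D(Y)={1,2,3,4,5,6} D(U)={1,2,3,6}: Y {1,2,3,4,5,6}->{1,2,3,4,5}; U {1,2,3,6}->{2,3,6}
Constraint 2 (Y + Z = U) on D(Y)={1,2,3,4,5} D(Z)={1,2,3,5} D(U)={2,3,6}: no change
Constraint 3 (U + Z = Y) on D(U)={2,3,6} D(Z)={1,2,3,5} D(Y)={1,2,3,4,5}: U {2,3,6}->{2,3}; Z {1,2,3,5}->{1,2,3}; Y {1,2,3,4,5}->{3,4,5}
Constraint 4 (Y != U) on D(Y)={3,4,5} D(U)={2,3}: no change
So after all 4 constraints: D(U) = {2,3}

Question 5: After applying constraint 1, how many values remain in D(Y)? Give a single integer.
Answer: 5

Derivation:
Constraint 1 (Z + Y = U) on D(Z)={1,2,3,5} D(Y)={1,2,3,4,5,6} D(U)={1,2,3,6}: Y {1,2,3,4,5,6}->{1,2,3,4,5}; U {1,2,3,6}->{2,3,6}
So after constraint 1: D(Y)={1,2,3,4,5}, size = 5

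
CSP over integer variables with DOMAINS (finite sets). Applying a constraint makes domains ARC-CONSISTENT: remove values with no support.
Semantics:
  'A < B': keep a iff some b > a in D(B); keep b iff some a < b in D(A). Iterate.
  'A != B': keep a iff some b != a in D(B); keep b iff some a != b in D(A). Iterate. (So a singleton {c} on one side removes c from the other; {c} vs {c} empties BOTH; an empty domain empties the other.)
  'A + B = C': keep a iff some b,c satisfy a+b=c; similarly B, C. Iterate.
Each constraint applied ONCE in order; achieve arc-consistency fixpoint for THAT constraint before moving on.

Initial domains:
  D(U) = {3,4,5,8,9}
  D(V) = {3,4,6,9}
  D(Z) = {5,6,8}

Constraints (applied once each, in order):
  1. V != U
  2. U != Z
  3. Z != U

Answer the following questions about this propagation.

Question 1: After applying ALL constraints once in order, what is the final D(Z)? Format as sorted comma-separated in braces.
Constraint 1 (V != U) on D(V)={3,4,6,9} D(U)={3,4,5,8,9}: no change
Constraint 2 (U != Z) on D(U)={3,4,5,8,9} D(Z)={5,6,8}: no change
Constraint 3 (Z != U) on D(Z)={5,6,8} D(U)={3,4,5,8,9}: no change
So after all 3 constraints: D(Z) = {5,6,8}

Answer: {5,6,8}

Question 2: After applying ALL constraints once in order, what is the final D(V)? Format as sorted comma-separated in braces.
Answer: {3,4,6,9}

Derivation:
Constraint 1 (V != U) on D(V)={3,4,6,9} D(U)={3,4,5,8,9}: no change
Constraint 2 (U != Z) on D(U)={3,4,5,8,9} D(Z)={5,6,8}: no change
Constraint 3 (Z != U) on D(Z)={5,6,8} D(U)={3,4,5,8,9}: no change
So after all 3 constraints: D(V) = {3,4,6,9}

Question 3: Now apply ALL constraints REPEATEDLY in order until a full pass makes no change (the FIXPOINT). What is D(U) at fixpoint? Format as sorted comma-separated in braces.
pass 0 (initial): D(U)={3,4,5,8,9}
pass 1: no change
Fixpoint after 1 passes: D(U) = {3,4,5,8,9}

Answer: {3,4,5,8,9}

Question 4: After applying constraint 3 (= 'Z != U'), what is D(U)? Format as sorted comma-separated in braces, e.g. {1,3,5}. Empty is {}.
Answer: {3,4,5,8,9}

Derivation:
Constraint 1 (V != U) on D(V)={3,4,6,9} D(U)={3,4,5,8,9}: no change
Constraint 2 (U != Z) on D(U)={3,4,5,8,9} D(Z)={5,6,8}: no change
Constraint 3 (Z != U) on D(Z)={5,6,8} D(U)={3,4,5,8,9}: no change
So after constraint 3: D(U) = {3,4,5,8,9}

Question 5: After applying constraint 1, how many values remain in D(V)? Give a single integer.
Constraint 1 (V != U) on D(V)={3,4,6,9} D(U)={3,4,5,8,9}: no change
So after constraint 1: D(V)={3,4,6,9}, size = 4

Answer: 4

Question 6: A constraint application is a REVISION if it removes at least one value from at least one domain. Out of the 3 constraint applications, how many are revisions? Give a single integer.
Answer: 0

Derivation:
Constraint 1 (V != U) on D(V)={3,4,6,9} D(U)={3,4,5,8,9}: no change => not a revision
Constraint 2 (U != Z) on D(U)={3,4,5,8,9} D(Z)={5,6,8}: no change => not a revision
Constraint 3 (Z != U) on D(Z)={5,6,8} D(U)={3,4,5,8,9}: no change => not a revision
Total revisions = 0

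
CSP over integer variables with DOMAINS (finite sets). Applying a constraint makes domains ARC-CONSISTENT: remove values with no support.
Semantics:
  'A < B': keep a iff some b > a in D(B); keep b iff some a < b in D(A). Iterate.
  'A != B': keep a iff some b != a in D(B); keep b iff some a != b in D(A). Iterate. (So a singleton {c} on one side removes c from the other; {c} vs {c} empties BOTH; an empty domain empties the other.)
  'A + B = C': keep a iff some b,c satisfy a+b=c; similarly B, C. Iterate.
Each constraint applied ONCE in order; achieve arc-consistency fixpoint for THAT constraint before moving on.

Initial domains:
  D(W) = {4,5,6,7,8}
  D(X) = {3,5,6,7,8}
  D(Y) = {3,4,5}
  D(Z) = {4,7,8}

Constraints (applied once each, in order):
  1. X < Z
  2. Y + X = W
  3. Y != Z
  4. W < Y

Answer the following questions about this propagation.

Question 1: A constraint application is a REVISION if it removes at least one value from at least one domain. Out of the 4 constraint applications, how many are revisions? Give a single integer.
Answer: 3

Derivation:
Constraint 1 (X < Z) on D(X)={3,5,6,7,8} D(Z)={4,7,8}: X {3,5,6,7,8}->{3,5,6,7} => REVISION
Constraint 2 (Y + X = W) on D(Y)={3,4,5} D(X)={3,5,6,7} D(W)={4,5,6,7,8}: X {3,5,6,7}->{3,5}; W {4,5,6,7,8}->{6,7,8} => REVISION
Constraint 3 (Y != Z) on D(Y)={3,4,5} D(Z)={4,7,8}: no change => not a revision
Constraint 4 (W < Y) on D(W)={6,7,8} D(Y)={3,4,5}: W {6,7,8}->{}; Y {3,4,5}->{} => REVISION
Total revisions = 3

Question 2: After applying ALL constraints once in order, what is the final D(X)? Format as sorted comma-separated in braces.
Answer: {3,5}

Derivation:
Constraint 1 (X < Z) on D(X)={3,5,6,7,8} D(Z)={4,7,8}: X {3,5,6,7,8}->{3,5,6,7}
Constraint 2 (Y + X = W) on D(Y)={3,4,5} D(X)={3,5,6,7} D(W)={4,5,6,7,8}: X {3,5,6,7}->{3,5}; W {4,5,6,7,8}->{6,7,8}
Constraint 3 (Y != Z) on D(Y)={3,4,5} D(Z)={4,7,8}: no change
Constraint 4 (W < Y) on D(W)={6,7,8} D(Y)={3,4,5}: W {6,7,8}->{}; Y {3,4,5}->{}
So after all 4 constraints: D(X) = {3,5}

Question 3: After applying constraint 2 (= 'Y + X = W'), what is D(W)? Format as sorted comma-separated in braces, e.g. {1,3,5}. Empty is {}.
Answer: {6,7,8}

Derivation:
Constraint 1 (X < Z) on D(X)={3,5,6,7,8} D(Z)={4,7,8}: X {3,5,6,7,8}->{3,5,6,7}
Constraint 2 (Y + X = W) on D(Y)={3,4,5} D(X)={3,5,6,7} D(W)={4,5,6,7,8}: X {3,5,6,7}->{3,5}; W {4,5,6,7,8}->{6,7,8}
So after constraint 2: D(W) = {6,7,8}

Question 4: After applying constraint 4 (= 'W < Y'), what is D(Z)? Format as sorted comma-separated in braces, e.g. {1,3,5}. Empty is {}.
Constraint 1 (X < Z) on D(X)={3,5,6,7,8} D(Z)={4,7,8}: X {3,5,6,7,8}->{3,5,6,7}
Constraint 2 (Y + X = W) on D(Y)={3,4,5} D(X)={3,5,6,7} D(W)={4,5,6,7,8}: X {3,5,6,7}->{3,5}; W {4,5,6,7,8}->{6,7,8}
Constraint 3 (Y != Z) on D(Y)={3,4,5} D(Z)={4,7,8}: no change
Constraint 4 (W < Y) on D(W)={6,7,8} D(Y)={3,4,5}: W {6,7,8}->{}; Y {3,4,5}->{}
So after constraint 4: D(Z) = {4,7,8}

Answer: {4,7,8}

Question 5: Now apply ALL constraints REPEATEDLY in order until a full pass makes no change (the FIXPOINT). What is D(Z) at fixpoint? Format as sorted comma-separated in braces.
pass 0 (initial): D(Z)={4,7,8}
pass 1: W {4,5,6,7,8}->{}; X {3,5,6,7,8}->{3,5}; Y {3,4,5}->{}
pass 2: X {3,5}->{}; Z {4,7,8}->{}
pass 3: no change
Fixpoint after 3 passes: D(Z) = {}

Answer: {}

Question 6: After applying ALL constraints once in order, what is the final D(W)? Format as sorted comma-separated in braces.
Constraint 1 (X < Z) on D(X)={3,5,6,7,8} D(Z)={4,7,8}: X {3,5,6,7,8}->{3,5,6,7}
Constraint 2 (Y + X = W) on D(Y)={3,4,5} D(X)={3,5,6,7} D(W)={4,5,6,7,8}: X {3,5,6,7}->{3,5}; W {4,5,6,7,8}->{6,7,8}
Constraint 3 (Y != Z) on D(Y)={3,4,5} D(Z)={4,7,8}: no change
Constraint 4 (W < Y) on D(W)={6,7,8} D(Y)={3,4,5}: W {6,7,8}->{}; Y {3,4,5}->{}
So after all 4 constraints: D(W) = {}

Answer: {}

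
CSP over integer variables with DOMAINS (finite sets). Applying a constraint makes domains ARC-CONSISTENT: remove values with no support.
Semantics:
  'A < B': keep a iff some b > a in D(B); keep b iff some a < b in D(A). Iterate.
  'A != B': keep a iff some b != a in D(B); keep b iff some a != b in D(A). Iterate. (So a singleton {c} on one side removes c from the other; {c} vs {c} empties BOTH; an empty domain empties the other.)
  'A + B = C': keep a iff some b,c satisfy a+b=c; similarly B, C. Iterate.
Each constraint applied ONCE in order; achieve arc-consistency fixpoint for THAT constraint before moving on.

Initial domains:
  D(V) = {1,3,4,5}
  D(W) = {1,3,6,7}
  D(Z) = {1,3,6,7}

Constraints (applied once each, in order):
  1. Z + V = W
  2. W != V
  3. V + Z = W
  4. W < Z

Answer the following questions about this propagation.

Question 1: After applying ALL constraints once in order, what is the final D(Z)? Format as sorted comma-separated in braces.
Answer: {}

Derivation:
Constraint 1 (Z + V = W) on D(Z)={1,3,6,7} D(V)={1,3,4,5} D(W)={1,3,6,7}: Z {1,3,6,7}->{1,3,6}; W {1,3,6,7}->{6,7}
Constraint 2 (W != V) on D(W)={6,7} D(V)={1,3,4,5}: no change
Constraint 3 (V + Z = W) on D(V)={1,3,4,5} D(Z)={1,3,6} D(W)={6,7}: no change
Constraint 4 (W < Z) on D(W)={6,7} D(Z)={1,3,6}: W {6,7}->{}; Z {1,3,6}->{}
So after all 4 constraints: D(Z) = {}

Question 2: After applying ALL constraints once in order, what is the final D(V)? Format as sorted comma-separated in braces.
Constraint 1 (Z + V = W) on D(Z)={1,3,6,7} D(V)={1,3,4,5} D(W)={1,3,6,7}: Z {1,3,6,7}->{1,3,6}; W {1,3,6,7}->{6,7}
Constraint 2 (W != V) on D(W)={6,7} D(V)={1,3,4,5}: no change
Constraint 3 (V + Z = W) on D(V)={1,3,4,5} D(Z)={1,3,6} D(W)={6,7}: no change
Constraint 4 (W < Z) on D(W)={6,7} D(Z)={1,3,6}: W {6,7}->{}; Z {1,3,6}->{}
So after all 4 constraints: D(V) = {1,3,4,5}

Answer: {1,3,4,5}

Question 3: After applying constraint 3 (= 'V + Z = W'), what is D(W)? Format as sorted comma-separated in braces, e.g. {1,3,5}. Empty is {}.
Answer: {6,7}

Derivation:
Constraint 1 (Z + V = W) on D(Z)={1,3,6,7} D(V)={1,3,4,5} D(W)={1,3,6,7}: Z {1,3,6,7}->{1,3,6}; W {1,3,6,7}->{6,7}
Constraint 2 (W != V) on D(W)={6,7} D(V)={1,3,4,5}: no change
Constraint 3 (V + Z = W) on D(V)={1,3,4,5} D(Z)={1,3,6} D(W)={6,7}: no change
So after constraint 3: D(W) = {6,7}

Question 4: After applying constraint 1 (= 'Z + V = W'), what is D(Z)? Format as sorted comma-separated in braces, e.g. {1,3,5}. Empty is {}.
Answer: {1,3,6}

Derivation:
Constraint 1 (Z + V = W) on D(Z)={1,3,6,7} D(V)={1,3,4,5} D(W)={1,3,6,7}: Z {1,3,6,7}->{1,3,6}; W {1,3,6,7}->{6,7}
So after constraint 1: D(Z) = {1,3,6}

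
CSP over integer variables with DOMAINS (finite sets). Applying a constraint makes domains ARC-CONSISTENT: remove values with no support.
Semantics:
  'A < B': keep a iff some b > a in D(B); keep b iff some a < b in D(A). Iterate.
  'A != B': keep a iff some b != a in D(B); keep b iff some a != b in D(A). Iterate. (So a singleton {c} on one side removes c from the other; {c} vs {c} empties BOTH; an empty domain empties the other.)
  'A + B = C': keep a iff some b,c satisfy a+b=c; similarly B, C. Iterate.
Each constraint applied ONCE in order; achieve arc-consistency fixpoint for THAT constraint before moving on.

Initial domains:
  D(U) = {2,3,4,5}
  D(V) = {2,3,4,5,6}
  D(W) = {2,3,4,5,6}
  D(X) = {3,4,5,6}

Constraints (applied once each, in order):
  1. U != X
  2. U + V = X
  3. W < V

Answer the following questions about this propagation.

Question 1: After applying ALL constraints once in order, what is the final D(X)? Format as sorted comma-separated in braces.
Constraint 1 (U != X) on D(U)={2,3,4,5} D(X)={3,4,5,6}: no change
Constraint 2 (U + V = X) on D(U)={2,3,4,5} D(V)={2,3,4,5,6} D(X)={3,4,5,6}: U {2,3,4,5}->{2,3,4}; V {2,3,4,5,6}->{2,3,4}; X {3,4,5,6}->{4,5,6}
Constraint 3 (W < V) on D(W)={2,3,4,5,6} D(V)={2,3,4}: W {2,3,4,5,6}->{2,3}; V {2,3,4}->{3,4}
So after all 3 constraints: D(X) = {4,5,6}

Answer: {4,5,6}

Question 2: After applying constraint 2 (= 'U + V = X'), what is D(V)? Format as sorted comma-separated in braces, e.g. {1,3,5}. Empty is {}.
Answer: {2,3,4}

Derivation:
Constraint 1 (U != X) on D(U)={2,3,4,5} D(X)={3,4,5,6}: no change
Constraint 2 (U + V = X) on D(U)={2,3,4,5} D(V)={2,3,4,5,6} D(X)={3,4,5,6}: U {2,3,4,5}->{2,3,4}; V {2,3,4,5,6}->{2,3,4}; X {3,4,5,6}->{4,5,6}
So after constraint 2: D(V) = {2,3,4}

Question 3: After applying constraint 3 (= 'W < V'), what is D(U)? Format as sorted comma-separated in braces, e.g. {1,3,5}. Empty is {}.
Constraint 1 (U != X) on D(U)={2,3,4,5} D(X)={3,4,5,6}: no change
Constraint 2 (U + V = X) on D(U)={2,3,4,5} D(V)={2,3,4,5,6} D(X)={3,4,5,6}: U {2,3,4,5}->{2,3,4}; V {2,3,4,5,6}->{2,3,4}; X {3,4,5,6}->{4,5,6}
Constraint 3 (W < V) on D(W)={2,3,4,5,6} D(V)={2,3,4}: W {2,3,4,5,6}->{2,3}; V {2,3,4}->{3,4}
So after constraint 3: D(U) = {2,3,4}

Answer: {2,3,4}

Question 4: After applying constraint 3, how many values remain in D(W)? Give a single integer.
Answer: 2

Derivation:
Constraint 1 (U != X) on D(U)={2,3,4,5} D(X)={3,4,5,6}: no change
Constraint 2 (U + V = X) on D(U)={2,3,4,5} D(V)={2,3,4,5,6} D(X)={3,4,5,6}: U {2,3,4,5}->{2,3,4}; V {2,3,4,5,6}->{2,3,4}; X {3,4,5,6}->{4,5,6}
Constraint 3 (W < V) on D(W)={2,3,4,5,6} D(V)={2,3,4}: W {2,3,4,5,6}->{2,3}; V {2,3,4}->{3,4}
So after constraint 3: D(W)={2,3}, size = 2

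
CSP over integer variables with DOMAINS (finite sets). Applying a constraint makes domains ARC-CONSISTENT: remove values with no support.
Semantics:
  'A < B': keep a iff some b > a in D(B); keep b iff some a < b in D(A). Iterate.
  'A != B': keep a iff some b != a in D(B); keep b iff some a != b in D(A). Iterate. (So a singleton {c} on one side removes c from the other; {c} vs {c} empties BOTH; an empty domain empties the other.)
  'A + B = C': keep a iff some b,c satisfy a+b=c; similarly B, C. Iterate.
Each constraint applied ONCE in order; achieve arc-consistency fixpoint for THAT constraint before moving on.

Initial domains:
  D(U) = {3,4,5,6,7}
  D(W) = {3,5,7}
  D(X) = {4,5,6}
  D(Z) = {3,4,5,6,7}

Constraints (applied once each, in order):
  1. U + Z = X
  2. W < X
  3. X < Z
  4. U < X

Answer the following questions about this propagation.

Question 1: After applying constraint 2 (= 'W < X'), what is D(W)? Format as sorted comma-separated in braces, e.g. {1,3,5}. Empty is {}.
Constraint 1 (U + Z = X) on D(U)={3,4,5,6,7} D(Z)={3,4,5,6,7} D(X)={4,5,6}: U {3,4,5,6,7}->{3}; Z {3,4,5,6,7}->{3}; X {4,5,6}->{6}
Constraint 2 (W < X) on D(W)={3,5,7} D(X)={6}: W {3,5,7}->{3,5}
So after constraint 2: D(W) = {3,5}

Answer: {3,5}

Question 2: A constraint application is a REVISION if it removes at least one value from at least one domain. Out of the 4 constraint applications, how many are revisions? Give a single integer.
Answer: 4

Derivation:
Constraint 1 (U + Z = X) on D(U)={3,4,5,6,7} D(Z)={3,4,5,6,7} D(X)={4,5,6}: U {3,4,5,6,7}->{3}; Z {3,4,5,6,7}->{3}; X {4,5,6}->{6} => REVISION
Constraint 2 (W < X) on D(W)={3,5,7} D(X)={6}: W {3,5,7}->{3,5} => REVISION
Constraint 3 (X < Z) on D(X)={6} D(Z)={3}: X {6}->{}; Z {3}->{} => REVISION
Constraint 4 (U < X) on D(U)={3} D(X)={}: U {3}->{} => REVISION
Total revisions = 4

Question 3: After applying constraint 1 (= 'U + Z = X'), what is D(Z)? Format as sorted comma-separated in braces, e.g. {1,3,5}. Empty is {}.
Answer: {3}

Derivation:
Constraint 1 (U + Z = X) on D(U)={3,4,5,6,7} D(Z)={3,4,5,6,7} D(X)={4,5,6}: U {3,4,5,6,7}->{3}; Z {3,4,5,6,7}->{3}; X {4,5,6}->{6}
So after constraint 1: D(Z) = {3}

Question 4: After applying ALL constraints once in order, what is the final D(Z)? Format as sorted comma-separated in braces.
Answer: {}

Derivation:
Constraint 1 (U + Z = X) on D(U)={3,4,5,6,7} D(Z)={3,4,5,6,7} D(X)={4,5,6}: U {3,4,5,6,7}->{3}; Z {3,4,5,6,7}->{3}; X {4,5,6}->{6}
Constraint 2 (W < X) on D(W)={3,5,7} D(X)={6}: W {3,5,7}->{3,5}
Constraint 3 (X < Z) on D(X)={6} D(Z)={3}: X {6}->{}; Z {3}->{}
Constraint 4 (U < X) on D(U)={3} D(X)={}: U {3}->{}
So after all 4 constraints: D(Z) = {}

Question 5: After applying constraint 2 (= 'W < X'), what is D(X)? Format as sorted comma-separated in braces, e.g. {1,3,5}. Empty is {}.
Constraint 1 (U + Z = X) on D(U)={3,4,5,6,7} D(Z)={3,4,5,6,7} D(X)={4,5,6}: U {3,4,5,6,7}->{3}; Z {3,4,5,6,7}->{3}; X {4,5,6}->{6}
Constraint 2 (W < X) on D(W)={3,5,7} D(X)={6}: W {3,5,7}->{3,5}
So after constraint 2: D(X) = {6}

Answer: {6}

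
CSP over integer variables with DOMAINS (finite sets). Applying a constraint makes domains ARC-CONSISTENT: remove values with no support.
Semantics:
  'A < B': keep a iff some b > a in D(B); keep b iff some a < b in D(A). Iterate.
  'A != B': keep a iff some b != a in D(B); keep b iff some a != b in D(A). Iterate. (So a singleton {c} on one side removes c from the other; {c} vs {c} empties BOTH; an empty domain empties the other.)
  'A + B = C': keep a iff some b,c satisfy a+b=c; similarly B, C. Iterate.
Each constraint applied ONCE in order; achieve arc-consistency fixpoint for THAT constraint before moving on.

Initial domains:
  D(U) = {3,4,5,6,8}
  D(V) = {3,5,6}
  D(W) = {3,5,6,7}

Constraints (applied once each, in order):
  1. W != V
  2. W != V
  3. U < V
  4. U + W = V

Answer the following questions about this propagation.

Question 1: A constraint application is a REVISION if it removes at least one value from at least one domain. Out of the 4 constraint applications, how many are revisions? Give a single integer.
Answer: 2

Derivation:
Constraint 1 (W != V) on D(W)={3,5,6,7} D(V)={3,5,6}: no change => not a revision
Constraint 2 (W != V) on D(W)={3,5,6,7} D(V)={3,5,6}: no change => not a revision
Constraint 3 (U < V) on D(U)={3,4,5,6,8} D(V)={3,5,6}: U {3,4,5,6,8}->{3,4,5}; V {3,5,6}->{5,6} => REVISION
Constraint 4 (U + W = V) on D(U)={3,4,5} D(W)={3,5,6,7} D(V)={5,6}: U {3,4,5}->{3}; W {3,5,6,7}->{3}; V {5,6}->{6} => REVISION
Total revisions = 2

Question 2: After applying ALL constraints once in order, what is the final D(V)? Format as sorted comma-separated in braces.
Answer: {6}

Derivation:
Constraint 1 (W != V) on D(W)={3,5,6,7} D(V)={3,5,6}: no change
Constraint 2 (W != V) on D(W)={3,5,6,7} D(V)={3,5,6}: no change
Constraint 3 (U < V) on D(U)={3,4,5,6,8} D(V)={3,5,6}: U {3,4,5,6,8}->{3,4,5}; V {3,5,6}->{5,6}
Constraint 4 (U + W = V) on D(U)={3,4,5} D(W)={3,5,6,7} D(V)={5,6}: U {3,4,5}->{3}; W {3,5,6,7}->{3}; V {5,6}->{6}
So after all 4 constraints: D(V) = {6}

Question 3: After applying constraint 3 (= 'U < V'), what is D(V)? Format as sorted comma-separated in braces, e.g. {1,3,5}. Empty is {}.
Answer: {5,6}

Derivation:
Constraint 1 (W != V) on D(W)={3,5,6,7} D(V)={3,5,6}: no change
Constraint 2 (W != V) on D(W)={3,5,6,7} D(V)={3,5,6}: no change
Constraint 3 (U < V) on D(U)={3,4,5,6,8} D(V)={3,5,6}: U {3,4,5,6,8}->{3,4,5}; V {3,5,6}->{5,6}
So after constraint 3: D(V) = {5,6}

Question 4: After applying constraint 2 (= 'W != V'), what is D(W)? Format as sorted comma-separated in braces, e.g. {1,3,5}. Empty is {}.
Constraint 1 (W != V) on D(W)={3,5,6,7} D(V)={3,5,6}: no change
Constraint 2 (W != V) on D(W)={3,5,6,7} D(V)={3,5,6}: no change
So after constraint 2: D(W) = {3,5,6,7}

Answer: {3,5,6,7}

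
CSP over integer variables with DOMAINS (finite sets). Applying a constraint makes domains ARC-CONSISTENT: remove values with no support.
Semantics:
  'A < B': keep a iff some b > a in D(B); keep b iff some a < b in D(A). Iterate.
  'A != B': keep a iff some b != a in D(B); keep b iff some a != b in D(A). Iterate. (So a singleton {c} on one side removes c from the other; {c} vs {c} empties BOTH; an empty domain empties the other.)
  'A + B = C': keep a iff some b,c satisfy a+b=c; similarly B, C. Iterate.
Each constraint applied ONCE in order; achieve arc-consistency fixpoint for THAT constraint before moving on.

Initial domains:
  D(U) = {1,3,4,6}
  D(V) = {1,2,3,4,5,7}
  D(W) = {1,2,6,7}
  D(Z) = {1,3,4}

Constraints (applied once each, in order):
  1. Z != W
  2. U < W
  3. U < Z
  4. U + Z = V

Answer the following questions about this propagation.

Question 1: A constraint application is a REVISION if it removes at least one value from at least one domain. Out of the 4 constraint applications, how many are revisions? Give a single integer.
Constraint 1 (Z != W) on D(Z)={1,3,4} D(W)={1,2,6,7}: no change => not a revision
Constraint 2 (U < W) on D(U)={1,3,4,6} D(W)={1,2,6,7}: W {1,2,6,7}->{2,6,7} => REVISION
Constraint 3 (U < Z) on D(U)={1,3,4,6} D(Z)={1,3,4}: U {1,3,4,6}->{1,3}; Z {1,3,4}->{3,4} => REVISION
Constraint 4 (U + Z = V) on D(U)={1,3} D(Z)={3,4} D(V)={1,2,3,4,5,7}: V {1,2,3,4,5,7}->{4,5,7} => REVISION
Total revisions = 3

Answer: 3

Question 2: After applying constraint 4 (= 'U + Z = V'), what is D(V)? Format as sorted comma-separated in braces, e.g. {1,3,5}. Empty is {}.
Constraint 1 (Z != W) on D(Z)={1,3,4} D(W)={1,2,6,7}: no change
Constraint 2 (U < W) on D(U)={1,3,4,6} D(W)={1,2,6,7}: W {1,2,6,7}->{2,6,7}
Constraint 3 (U < Z) on D(U)={1,3,4,6} D(Z)={1,3,4}: U {1,3,4,6}->{1,3}; Z {1,3,4}->{3,4}
Constraint 4 (U + Z = V) on D(U)={1,3} D(Z)={3,4} D(V)={1,2,3,4,5,7}: V {1,2,3,4,5,7}->{4,5,7}
So after constraint 4: D(V) = {4,5,7}

Answer: {4,5,7}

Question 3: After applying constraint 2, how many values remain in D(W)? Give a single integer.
Constraint 1 (Z != W) on D(Z)={1,3,4} D(W)={1,2,6,7}: no change
Constraint 2 (U < W) on D(U)={1,3,4,6} D(W)={1,2,6,7}: W {1,2,6,7}->{2,6,7}
So after constraint 2: D(W)={2,6,7}, size = 3

Answer: 3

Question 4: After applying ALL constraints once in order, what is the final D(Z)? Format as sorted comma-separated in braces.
Constraint 1 (Z != W) on D(Z)={1,3,4} D(W)={1,2,6,7}: no change
Constraint 2 (U < W) on D(U)={1,3,4,6} D(W)={1,2,6,7}: W {1,2,6,7}->{2,6,7}
Constraint 3 (U < Z) on D(U)={1,3,4,6} D(Z)={1,3,4}: U {1,3,4,6}->{1,3}; Z {1,3,4}->{3,4}
Constraint 4 (U + Z = V) on D(U)={1,3} D(Z)={3,4} D(V)={1,2,3,4,5,7}: V {1,2,3,4,5,7}->{4,5,7}
So after all 4 constraints: D(Z) = {3,4}

Answer: {3,4}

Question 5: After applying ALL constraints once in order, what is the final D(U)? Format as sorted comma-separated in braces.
Constraint 1 (Z != W) on D(Z)={1,3,4} D(W)={1,2,6,7}: no change
Constraint 2 (U < W) on D(U)={1,3,4,6} D(W)={1,2,6,7}: W {1,2,6,7}->{2,6,7}
Constraint 3 (U < Z) on D(U)={1,3,4,6} D(Z)={1,3,4}: U {1,3,4,6}->{1,3}; Z {1,3,4}->{3,4}
Constraint 4 (U + Z = V) on D(U)={1,3} D(Z)={3,4} D(V)={1,2,3,4,5,7}: V {1,2,3,4,5,7}->{4,5,7}
So after all 4 constraints: D(U) = {1,3}

Answer: {1,3}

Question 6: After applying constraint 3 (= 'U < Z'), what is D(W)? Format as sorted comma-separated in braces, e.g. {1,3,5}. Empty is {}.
Answer: {2,6,7}

Derivation:
Constraint 1 (Z != W) on D(Z)={1,3,4} D(W)={1,2,6,7}: no change
Constraint 2 (U < W) on D(U)={1,3,4,6} D(W)={1,2,6,7}: W {1,2,6,7}->{2,6,7}
Constraint 3 (U < Z) on D(U)={1,3,4,6} D(Z)={1,3,4}: U {1,3,4,6}->{1,3}; Z {1,3,4}->{3,4}
So after constraint 3: D(W) = {2,6,7}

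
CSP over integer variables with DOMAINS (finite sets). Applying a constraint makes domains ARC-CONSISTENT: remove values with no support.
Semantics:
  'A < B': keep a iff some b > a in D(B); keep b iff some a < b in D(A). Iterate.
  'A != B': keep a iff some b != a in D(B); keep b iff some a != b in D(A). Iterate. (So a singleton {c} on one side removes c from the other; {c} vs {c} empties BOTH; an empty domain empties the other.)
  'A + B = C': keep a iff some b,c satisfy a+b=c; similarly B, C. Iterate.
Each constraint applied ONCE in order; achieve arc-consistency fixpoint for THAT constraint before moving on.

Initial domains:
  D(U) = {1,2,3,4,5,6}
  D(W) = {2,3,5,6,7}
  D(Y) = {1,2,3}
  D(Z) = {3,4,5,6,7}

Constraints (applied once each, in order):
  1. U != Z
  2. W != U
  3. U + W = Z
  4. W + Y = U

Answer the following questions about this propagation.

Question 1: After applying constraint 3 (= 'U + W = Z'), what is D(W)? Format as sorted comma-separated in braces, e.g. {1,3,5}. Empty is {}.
Answer: {2,3,5,6}

Derivation:
Constraint 1 (U != Z) on D(U)={1,2,3,4,5,6} D(Z)={3,4,5,6,7}: no change
Constraint 2 (W != U) on D(W)={2,3,5,6,7} D(U)={1,2,3,4,5,6}: no change
Constraint 3 (U + W = Z) on D(U)={1,2,3,4,5,6} D(W)={2,3,5,6,7} D(Z)={3,4,5,6,7}: U {1,2,3,4,5,6}->{1,2,3,4,5}; W {2,3,5,6,7}->{2,3,5,6}
So after constraint 3: D(W) = {2,3,5,6}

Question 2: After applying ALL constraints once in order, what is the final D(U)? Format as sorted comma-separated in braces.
Answer: {3,4,5}

Derivation:
Constraint 1 (U != Z) on D(U)={1,2,3,4,5,6} D(Z)={3,4,5,6,7}: no change
Constraint 2 (W != U) on D(W)={2,3,5,6,7} D(U)={1,2,3,4,5,6}: no change
Constraint 3 (U + W = Z) on D(U)={1,2,3,4,5,6} D(W)={2,3,5,6,7} D(Z)={3,4,5,6,7}: U {1,2,3,4,5,6}->{1,2,3,4,5}; W {2,3,5,6,7}->{2,3,5,6}
Constraint 4 (W + Y = U) on D(W)={2,3,5,6} D(Y)={1,2,3} D(U)={1,2,3,4,5}: W {2,3,5,6}->{2,3}; U {1,2,3,4,5}->{3,4,5}
So after all 4 constraints: D(U) = {3,4,5}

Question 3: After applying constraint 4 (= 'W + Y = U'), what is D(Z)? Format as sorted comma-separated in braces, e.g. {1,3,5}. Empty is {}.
Constraint 1 (U != Z) on D(U)={1,2,3,4,5,6} D(Z)={3,4,5,6,7}: no change
Constraint 2 (W != U) on D(W)={2,3,5,6,7} D(U)={1,2,3,4,5,6}: no change
Constraint 3 (U + W = Z) on D(U)={1,2,3,4,5,6} D(W)={2,3,5,6,7} D(Z)={3,4,5,6,7}: U {1,2,3,4,5,6}->{1,2,3,4,5}; W {2,3,5,6,7}->{2,3,5,6}
Constraint 4 (W + Y = U) on D(W)={2,3,5,6} D(Y)={1,2,3} D(U)={1,2,3,4,5}: W {2,3,5,6}->{2,3}; U {1,2,3,4,5}->{3,4,5}
So after constraint 4: D(Z) = {3,4,5,6,7}

Answer: {3,4,5,6,7}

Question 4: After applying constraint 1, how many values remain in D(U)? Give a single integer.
Constraint 1 (U != Z) on D(U)={1,2,3,4,5,6} D(Z)={3,4,5,6,7}: no change
So after constraint 1: D(U)={1,2,3,4,5,6}, size = 6

Answer: 6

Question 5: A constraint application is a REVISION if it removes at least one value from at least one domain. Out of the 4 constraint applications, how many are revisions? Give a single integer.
Constraint 1 (U != Z) on D(U)={1,2,3,4,5,6} D(Z)={3,4,5,6,7}: no change => not a revision
Constraint 2 (W != U) on D(W)={2,3,5,6,7} D(U)={1,2,3,4,5,6}: no change => not a revision
Constraint 3 (U + W = Z) on D(U)={1,2,3,4,5,6} D(W)={2,3,5,6,7} D(Z)={3,4,5,6,7}: U {1,2,3,4,5,6}->{1,2,3,4,5}; W {2,3,5,6,7}->{2,3,5,6} => REVISION
Constraint 4 (W + Y = U) on D(W)={2,3,5,6} D(Y)={1,2,3} D(U)={1,2,3,4,5}: W {2,3,5,6}->{2,3}; U {1,2,3,4,5}->{3,4,5} => REVISION
Total revisions = 2

Answer: 2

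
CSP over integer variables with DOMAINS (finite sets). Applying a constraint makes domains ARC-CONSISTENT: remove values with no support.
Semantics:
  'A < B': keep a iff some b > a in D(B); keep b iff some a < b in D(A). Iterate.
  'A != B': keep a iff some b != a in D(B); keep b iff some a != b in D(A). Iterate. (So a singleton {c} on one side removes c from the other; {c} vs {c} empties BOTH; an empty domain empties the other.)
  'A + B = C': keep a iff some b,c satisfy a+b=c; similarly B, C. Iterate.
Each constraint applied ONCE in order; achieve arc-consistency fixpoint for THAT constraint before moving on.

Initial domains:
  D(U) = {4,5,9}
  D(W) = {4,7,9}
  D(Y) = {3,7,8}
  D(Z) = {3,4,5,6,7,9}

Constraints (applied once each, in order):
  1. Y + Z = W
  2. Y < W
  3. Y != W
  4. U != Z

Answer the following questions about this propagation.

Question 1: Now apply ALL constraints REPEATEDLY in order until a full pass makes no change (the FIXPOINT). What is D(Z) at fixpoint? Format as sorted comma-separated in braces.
Answer: {4,6}

Derivation:
pass 0 (initial): D(Z)={3,4,5,6,7,9}
pass 1: W {4,7,9}->{7,9}; Y {3,7,8}->{3}; Z {3,4,5,6,7,9}->{4,6}
pass 2: no change
Fixpoint after 2 passes: D(Z) = {4,6}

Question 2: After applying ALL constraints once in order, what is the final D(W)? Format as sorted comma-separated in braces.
Constraint 1 (Y + Z = W) on D(Y)={3,7,8} D(Z)={3,4,5,6,7,9} D(W)={4,7,9}: Y {3,7,8}->{3}; Z {3,4,5,6,7,9}->{4,6}; W {4,7,9}->{7,9}
Constraint 2 (Y < W) on D(Y)={3} D(W)={7,9}: no change
Constraint 3 (Y != W) on D(Y)={3} D(W)={7,9}: no change
Constraint 4 (U != Z) on D(U)={4,5,9} D(Z)={4,6}: no change
So after all 4 constraints: D(W) = {7,9}

Answer: {7,9}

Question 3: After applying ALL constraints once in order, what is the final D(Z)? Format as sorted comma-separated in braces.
Constraint 1 (Y + Z = W) on D(Y)={3,7,8} D(Z)={3,4,5,6,7,9} D(W)={4,7,9}: Y {3,7,8}->{3}; Z {3,4,5,6,7,9}->{4,6}; W {4,7,9}->{7,9}
Constraint 2 (Y < W) on D(Y)={3} D(W)={7,9}: no change
Constraint 3 (Y != W) on D(Y)={3} D(W)={7,9}: no change
Constraint 4 (U != Z) on D(U)={4,5,9} D(Z)={4,6}: no change
So after all 4 constraints: D(Z) = {4,6}

Answer: {4,6}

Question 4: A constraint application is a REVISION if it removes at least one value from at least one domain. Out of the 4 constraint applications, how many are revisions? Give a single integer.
Constraint 1 (Y + Z = W) on D(Y)={3,7,8} D(Z)={3,4,5,6,7,9} D(W)={4,7,9}: Y {3,7,8}->{3}; Z {3,4,5,6,7,9}->{4,6}; W {4,7,9}->{7,9} => REVISION
Constraint 2 (Y < W) on D(Y)={3} D(W)={7,9}: no change => not a revision
Constraint 3 (Y != W) on D(Y)={3} D(W)={7,9}: no change => not a revision
Constraint 4 (U != Z) on D(U)={4,5,9} D(Z)={4,6}: no change => not a revision
Total revisions = 1

Answer: 1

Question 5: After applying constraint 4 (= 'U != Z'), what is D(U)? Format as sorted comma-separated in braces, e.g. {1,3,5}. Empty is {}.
Constraint 1 (Y + Z = W) on D(Y)={3,7,8} D(Z)={3,4,5,6,7,9} D(W)={4,7,9}: Y {3,7,8}->{3}; Z {3,4,5,6,7,9}->{4,6}; W {4,7,9}->{7,9}
Constraint 2 (Y < W) on D(Y)={3} D(W)={7,9}: no change
Constraint 3 (Y != W) on D(Y)={3} D(W)={7,9}: no change
Constraint 4 (U != Z) on D(U)={4,5,9} D(Z)={4,6}: no change
So after constraint 4: D(U) = {4,5,9}

Answer: {4,5,9}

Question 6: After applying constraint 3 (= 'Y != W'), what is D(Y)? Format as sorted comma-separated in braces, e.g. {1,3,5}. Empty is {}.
Answer: {3}

Derivation:
Constraint 1 (Y + Z = W) on D(Y)={3,7,8} D(Z)={3,4,5,6,7,9} D(W)={4,7,9}: Y {3,7,8}->{3}; Z {3,4,5,6,7,9}->{4,6}; W {4,7,9}->{7,9}
Constraint 2 (Y < W) on D(Y)={3} D(W)={7,9}: no change
Constraint 3 (Y != W) on D(Y)={3} D(W)={7,9}: no change
So after constraint 3: D(Y) = {3}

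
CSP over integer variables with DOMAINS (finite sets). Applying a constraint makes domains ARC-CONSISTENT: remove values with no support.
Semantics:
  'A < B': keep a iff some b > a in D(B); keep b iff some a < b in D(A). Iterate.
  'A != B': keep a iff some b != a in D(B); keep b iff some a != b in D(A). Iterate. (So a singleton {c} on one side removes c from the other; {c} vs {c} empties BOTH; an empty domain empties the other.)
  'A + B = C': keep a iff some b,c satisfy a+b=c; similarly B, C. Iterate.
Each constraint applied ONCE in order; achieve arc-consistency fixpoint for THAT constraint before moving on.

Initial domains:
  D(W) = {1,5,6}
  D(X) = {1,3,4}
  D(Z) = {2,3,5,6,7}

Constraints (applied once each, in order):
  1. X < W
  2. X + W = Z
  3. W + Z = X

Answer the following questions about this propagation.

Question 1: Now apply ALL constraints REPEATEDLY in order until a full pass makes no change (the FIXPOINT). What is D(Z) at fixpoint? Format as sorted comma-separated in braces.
Answer: {}

Derivation:
pass 0 (initial): D(Z)={2,3,5,6,7}
pass 1: W {1,5,6}->{}; X {1,3,4}->{}; Z {2,3,5,6,7}->{}
pass 2: no change
Fixpoint after 2 passes: D(Z) = {}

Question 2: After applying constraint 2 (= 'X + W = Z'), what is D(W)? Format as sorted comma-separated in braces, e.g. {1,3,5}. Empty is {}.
Answer: {5,6}

Derivation:
Constraint 1 (X < W) on D(X)={1,3,4} D(W)={1,5,6}: W {1,5,6}->{5,6}
Constraint 2 (X + W = Z) on D(X)={1,3,4} D(W)={5,6} D(Z)={2,3,5,6,7}: X {1,3,4}->{1}; Z {2,3,5,6,7}->{6,7}
So after constraint 2: D(W) = {5,6}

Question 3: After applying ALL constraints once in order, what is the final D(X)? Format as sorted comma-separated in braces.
Constraint 1 (X < W) on D(X)={1,3,4} D(W)={1,5,6}: W {1,5,6}->{5,6}
Constraint 2 (X + W = Z) on D(X)={1,3,4} D(W)={5,6} D(Z)={2,3,5,6,7}: X {1,3,4}->{1}; Z {2,3,5,6,7}->{6,7}
Constraint 3 (W + Z = X) on D(W)={5,6} D(Z)={6,7} D(X)={1}: W {5,6}->{}; Z {6,7}->{}; X {1}->{}
So after all 3 constraints: D(X) = {}

Answer: {}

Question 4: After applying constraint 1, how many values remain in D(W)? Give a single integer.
Constraint 1 (X < W) on D(X)={1,3,4} D(W)={1,5,6}: W {1,5,6}->{5,6}
So after constraint 1: D(W)={5,6}, size = 2

Answer: 2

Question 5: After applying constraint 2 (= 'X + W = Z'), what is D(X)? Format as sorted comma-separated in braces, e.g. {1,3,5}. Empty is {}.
Constraint 1 (X < W) on D(X)={1,3,4} D(W)={1,5,6}: W {1,5,6}->{5,6}
Constraint 2 (X + W = Z) on D(X)={1,3,4} D(W)={5,6} D(Z)={2,3,5,6,7}: X {1,3,4}->{1}; Z {2,3,5,6,7}->{6,7}
So after constraint 2: D(X) = {1}

Answer: {1}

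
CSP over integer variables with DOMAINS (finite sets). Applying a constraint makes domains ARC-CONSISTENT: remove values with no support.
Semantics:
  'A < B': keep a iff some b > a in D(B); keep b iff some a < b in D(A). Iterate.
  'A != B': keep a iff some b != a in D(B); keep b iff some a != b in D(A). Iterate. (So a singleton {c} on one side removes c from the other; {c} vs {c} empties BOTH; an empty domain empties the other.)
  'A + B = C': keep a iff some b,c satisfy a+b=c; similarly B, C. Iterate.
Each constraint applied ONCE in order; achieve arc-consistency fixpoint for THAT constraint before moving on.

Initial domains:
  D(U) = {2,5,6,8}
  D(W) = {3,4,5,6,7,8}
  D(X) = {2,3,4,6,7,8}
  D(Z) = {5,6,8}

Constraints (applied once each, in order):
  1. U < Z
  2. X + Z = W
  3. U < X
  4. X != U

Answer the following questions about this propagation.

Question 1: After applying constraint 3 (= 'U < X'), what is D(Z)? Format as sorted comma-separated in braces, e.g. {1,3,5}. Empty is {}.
Constraint 1 (U < Z) on D(U)={2,5,6,8} D(Z)={5,6,8}: U {2,5,6,8}->{2,5,6}
Constraint 2 (X + Z = W) on D(X)={2,3,4,6,7,8} D(Z)={5,6,8} D(W)={3,4,5,6,7,8}: X {2,3,4,6,7,8}->{2,3}; Z {5,6,8}->{5,6}; W {3,4,5,6,7,8}->{7,8}
Constraint 3 (U < X) on D(U)={2,5,6} D(X)={2,3}: U {2,5,6}->{2}; X {2,3}->{3}
So after constraint 3: D(Z) = {5,6}

Answer: {5,6}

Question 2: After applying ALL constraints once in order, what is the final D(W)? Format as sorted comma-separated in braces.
Constraint 1 (U < Z) on D(U)={2,5,6,8} D(Z)={5,6,8}: U {2,5,6,8}->{2,5,6}
Constraint 2 (X + Z = W) on D(X)={2,3,4,6,7,8} D(Z)={5,6,8} D(W)={3,4,5,6,7,8}: X {2,3,4,6,7,8}->{2,3}; Z {5,6,8}->{5,6}; W {3,4,5,6,7,8}->{7,8}
Constraint 3 (U < X) on D(U)={2,5,6} D(X)={2,3}: U {2,5,6}->{2}; X {2,3}->{3}
Constraint 4 (X != U) on D(X)={3} D(U)={2}: no change
So after all 4 constraints: D(W) = {7,8}

Answer: {7,8}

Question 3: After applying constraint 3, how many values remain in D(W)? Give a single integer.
Constraint 1 (U < Z) on D(U)={2,5,6,8} D(Z)={5,6,8}: U {2,5,6,8}->{2,5,6}
Constraint 2 (X + Z = W) on D(X)={2,3,4,6,7,8} D(Z)={5,6,8} D(W)={3,4,5,6,7,8}: X {2,3,4,6,7,8}->{2,3}; Z {5,6,8}->{5,6}; W {3,4,5,6,7,8}->{7,8}
Constraint 3 (U < X) on D(U)={2,5,6} D(X)={2,3}: U {2,5,6}->{2}; X {2,3}->{3}
So after constraint 3: D(W)={7,8}, size = 2

Answer: 2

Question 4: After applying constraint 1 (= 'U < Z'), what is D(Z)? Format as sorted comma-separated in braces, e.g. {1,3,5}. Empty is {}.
Constraint 1 (U < Z) on D(U)={2,5,6,8} D(Z)={5,6,8}: U {2,5,6,8}->{2,5,6}
So after constraint 1: D(Z) = {5,6,8}

Answer: {5,6,8}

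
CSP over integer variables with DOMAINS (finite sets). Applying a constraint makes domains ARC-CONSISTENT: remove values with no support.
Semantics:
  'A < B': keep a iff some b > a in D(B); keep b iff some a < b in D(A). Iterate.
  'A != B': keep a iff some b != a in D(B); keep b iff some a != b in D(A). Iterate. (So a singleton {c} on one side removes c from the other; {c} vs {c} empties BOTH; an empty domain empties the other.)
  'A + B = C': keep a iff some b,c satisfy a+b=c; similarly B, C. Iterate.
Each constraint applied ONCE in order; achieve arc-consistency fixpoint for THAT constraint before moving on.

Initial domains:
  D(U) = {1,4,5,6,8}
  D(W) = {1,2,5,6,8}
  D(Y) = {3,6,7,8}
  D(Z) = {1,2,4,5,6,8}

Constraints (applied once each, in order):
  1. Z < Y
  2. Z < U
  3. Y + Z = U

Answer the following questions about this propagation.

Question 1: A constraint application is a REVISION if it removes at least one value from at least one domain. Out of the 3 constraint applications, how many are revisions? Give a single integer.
Answer: 3

Derivation:
Constraint 1 (Z < Y) on D(Z)={1,2,4,5,6,8} D(Y)={3,6,7,8}: Z {1,2,4,5,6,8}->{1,2,4,5,6} => REVISION
Constraint 2 (Z < U) on D(Z)={1,2,4,5,6} D(U)={1,4,5,6,8}: U {1,4,5,6,8}->{4,5,6,8} => REVISION
Constraint 3 (Y + Z = U) on D(Y)={3,6,7,8} D(Z)={1,2,4,5,6} D(U)={4,5,6,8}: Y {3,6,7,8}->{3,6,7}; Z {1,2,4,5,6}->{1,2,5}; U {4,5,6,8}->{4,5,8} => REVISION
Total revisions = 3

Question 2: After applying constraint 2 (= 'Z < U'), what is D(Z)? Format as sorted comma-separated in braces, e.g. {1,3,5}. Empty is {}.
Constraint 1 (Z < Y) on D(Z)={1,2,4,5,6,8} D(Y)={3,6,7,8}: Z {1,2,4,5,6,8}->{1,2,4,5,6}
Constraint 2 (Z < U) on D(Z)={1,2,4,5,6} D(U)={1,4,5,6,8}: U {1,4,5,6,8}->{4,5,6,8}
So after constraint 2: D(Z) = {1,2,4,5,6}

Answer: {1,2,4,5,6}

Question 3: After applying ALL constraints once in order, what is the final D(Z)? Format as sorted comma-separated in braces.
Constraint 1 (Z < Y) on D(Z)={1,2,4,5,6,8} D(Y)={3,6,7,8}: Z {1,2,4,5,6,8}->{1,2,4,5,6}
Constraint 2 (Z < U) on D(Z)={1,2,4,5,6} D(U)={1,4,5,6,8}: U {1,4,5,6,8}->{4,5,6,8}
Constraint 3 (Y + Z = U) on D(Y)={3,6,7,8} D(Z)={1,2,4,5,6} D(U)={4,5,6,8}: Y {3,6,7,8}->{3,6,7}; Z {1,2,4,5,6}->{1,2,5}; U {4,5,6,8}->{4,5,8}
So after all 3 constraints: D(Z) = {1,2,5}

Answer: {1,2,5}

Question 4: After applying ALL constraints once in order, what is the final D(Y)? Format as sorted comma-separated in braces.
Answer: {3,6,7}

Derivation:
Constraint 1 (Z < Y) on D(Z)={1,2,4,5,6,8} D(Y)={3,6,7,8}: Z {1,2,4,5,6,8}->{1,2,4,5,6}
Constraint 2 (Z < U) on D(Z)={1,2,4,5,6} D(U)={1,4,5,6,8}: U {1,4,5,6,8}->{4,5,6,8}
Constraint 3 (Y + Z = U) on D(Y)={3,6,7,8} D(Z)={1,2,4,5,6} D(U)={4,5,6,8}: Y {3,6,7,8}->{3,6,7}; Z {1,2,4,5,6}->{1,2,5}; U {4,5,6,8}->{4,5,8}
So after all 3 constraints: D(Y) = {3,6,7}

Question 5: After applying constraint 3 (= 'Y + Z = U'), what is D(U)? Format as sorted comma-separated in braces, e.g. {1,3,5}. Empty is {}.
Constraint 1 (Z < Y) on D(Z)={1,2,4,5,6,8} D(Y)={3,6,7,8}: Z {1,2,4,5,6,8}->{1,2,4,5,6}
Constraint 2 (Z < U) on D(Z)={1,2,4,5,6} D(U)={1,4,5,6,8}: U {1,4,5,6,8}->{4,5,6,8}
Constraint 3 (Y + Z = U) on D(Y)={3,6,7,8} D(Z)={1,2,4,5,6} D(U)={4,5,6,8}: Y {3,6,7,8}->{3,6,7}; Z {1,2,4,5,6}->{1,2,5}; U {4,5,6,8}->{4,5,8}
So after constraint 3: D(U) = {4,5,8}

Answer: {4,5,8}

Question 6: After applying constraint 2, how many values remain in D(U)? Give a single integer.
Answer: 4

Derivation:
Constraint 1 (Z < Y) on D(Z)={1,2,4,5,6,8} D(Y)={3,6,7,8}: Z {1,2,4,5,6,8}->{1,2,4,5,6}
Constraint 2 (Z < U) on D(Z)={1,2,4,5,6} D(U)={1,4,5,6,8}: U {1,4,5,6,8}->{4,5,6,8}
So after constraint 2: D(U)={4,5,6,8}, size = 4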